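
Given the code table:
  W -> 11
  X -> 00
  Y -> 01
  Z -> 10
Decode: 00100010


Decoding:
00 -> X
10 -> Z
00 -> X
10 -> Z


Result: XZXZ


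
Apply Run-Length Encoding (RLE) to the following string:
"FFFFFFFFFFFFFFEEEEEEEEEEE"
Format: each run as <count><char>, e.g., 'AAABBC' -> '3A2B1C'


Scanning runs left to right:
  i=0: run of 'F' x 14 -> '14F'
  i=14: run of 'E' x 11 -> '11E'

RLE = 14F11E


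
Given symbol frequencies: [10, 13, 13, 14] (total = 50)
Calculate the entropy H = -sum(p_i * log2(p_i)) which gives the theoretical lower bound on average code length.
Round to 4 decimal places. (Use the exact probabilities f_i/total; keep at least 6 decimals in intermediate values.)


Per-symbol terms -p_i * log2(p_i) with p_i = f_i/50:
  p = 10/50 = 0.200000: log2(p) = -2.321928, -p*log2(p) = 0.464386
  p = 13/50 = 0.260000: log2(p) = -1.943416, -p*log2(p) = 0.505288
  p = 13/50 = 0.260000: log2(p) = -1.943416, -p*log2(p) = 0.505288
  p = 14/50 = 0.280000: log2(p) = -1.836501, -p*log2(p) = 0.514220
H = 0.464386 + 0.505288 + 0.505288 + 0.514220 = 1.989182

H = 1.9892 bits/symbol


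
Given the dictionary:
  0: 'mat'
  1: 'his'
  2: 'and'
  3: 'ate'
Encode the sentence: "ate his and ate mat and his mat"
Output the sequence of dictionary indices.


Look up each word in the dictionary:
  'ate' -> 3
  'his' -> 1
  'and' -> 2
  'ate' -> 3
  'mat' -> 0
  'and' -> 2
  'his' -> 1
  'mat' -> 0

Encoded: [3, 1, 2, 3, 0, 2, 1, 0]


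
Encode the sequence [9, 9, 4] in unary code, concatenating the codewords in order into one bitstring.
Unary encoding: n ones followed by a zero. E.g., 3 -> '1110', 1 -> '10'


Encode each number as n ones followed by a terminating 0:
  9 -> 1111111110 (10 bits)
  9 -> 1111111110 (10 bits)
  4 -> 11110 (5 bits)
Total length = 10 + 10 + 5 = 25 bits.

Unary([9, 9, 4]) = 1111111110111111111011110 (25 bits)


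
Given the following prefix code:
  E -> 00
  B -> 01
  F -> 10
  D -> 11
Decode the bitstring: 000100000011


Decoding step by step:
Bits 00 -> E
Bits 01 -> B
Bits 00 -> E
Bits 00 -> E
Bits 00 -> E
Bits 11 -> D


Decoded message: EBEEED


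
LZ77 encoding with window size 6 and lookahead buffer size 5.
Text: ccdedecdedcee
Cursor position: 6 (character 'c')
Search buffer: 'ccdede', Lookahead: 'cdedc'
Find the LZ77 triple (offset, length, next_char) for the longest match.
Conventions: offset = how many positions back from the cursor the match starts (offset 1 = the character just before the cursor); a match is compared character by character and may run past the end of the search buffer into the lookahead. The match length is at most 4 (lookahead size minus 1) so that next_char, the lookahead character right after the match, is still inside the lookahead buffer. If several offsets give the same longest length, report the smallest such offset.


Try each offset into the search buffer:
  offset=1 (pos 5, char 'e'): match length 0
  offset=2 (pos 4, char 'd'): match length 0
  offset=3 (pos 3, char 'e'): match length 0
  offset=4 (pos 2, char 'd'): match length 0
  offset=5 (pos 1, char 'c'): match length 4
  offset=6 (pos 0, char 'c'): match length 1
Longest match has length 4 at offset 5.
next_char = character at position 6 + 4 = 10 -> 'c'

Best match: offset=5, length=4 (matching 'cded' starting at position 1)
LZ77 triple: (5, 4, 'c')


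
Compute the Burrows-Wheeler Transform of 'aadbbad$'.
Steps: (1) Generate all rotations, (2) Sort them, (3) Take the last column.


Rotations (sorted):
  0: $aadbbad -> last char: d
  1: aadbbad$ -> last char: $
  2: ad$aadbb -> last char: b
  3: adbbad$a -> last char: a
  4: bad$aadb -> last char: b
  5: bbad$aad -> last char: d
  6: d$aadbba -> last char: a
  7: dbbad$aa -> last char: a


BWT = d$babdaa


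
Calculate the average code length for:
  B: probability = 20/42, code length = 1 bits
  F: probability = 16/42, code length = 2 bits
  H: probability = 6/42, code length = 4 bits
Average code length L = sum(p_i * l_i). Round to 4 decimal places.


Weighted contributions p_i * l_i:
  B: (20/42) * 1 = 20/42
  F: (16/42) * 2 = 32/42
  H: (6/42) * 4 = 24/42
Sum = (20 + 32 + 24)/42 = 76/42

L = 76/42 = 1.8095 bits/symbol


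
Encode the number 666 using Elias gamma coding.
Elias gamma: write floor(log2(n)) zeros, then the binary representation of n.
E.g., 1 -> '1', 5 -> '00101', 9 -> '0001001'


num_bits = floor(log2(666)) + 1 = 10
leading_zeros = num_bits - 1 = 9
binary(666) = 1010011010

Elias gamma(666) = '000000000' + '1010011010' = 0000000001010011010 (19 bits)


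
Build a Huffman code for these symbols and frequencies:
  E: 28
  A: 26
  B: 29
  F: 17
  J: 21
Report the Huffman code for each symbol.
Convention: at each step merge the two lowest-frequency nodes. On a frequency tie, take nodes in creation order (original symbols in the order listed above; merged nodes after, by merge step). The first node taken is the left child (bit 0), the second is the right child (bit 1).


Huffman tree construction:
Step 1: Merge F(17) + J(21) = 38
Step 2: Merge A(26) + E(28) = 54
Step 3: Merge B(29) + (F+J)(38) = 67
Step 4: Merge (A+E)(54) + (B+(F+J))(67) = 121
Read each symbol's code off the tree from the root (left child = 0, right child = 1).

Codes:
  E: 01 (length 2)
  A: 00 (length 2)
  B: 10 (length 2)
  F: 110 (length 3)
  J: 111 (length 3)
Average code length: 280/121 = 2.3140 bits/symbol


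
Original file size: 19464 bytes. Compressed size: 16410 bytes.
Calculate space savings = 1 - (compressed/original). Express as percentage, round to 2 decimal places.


ratio = compressed/original = 16410/19464 = 0.843095
savings = 1 - ratio = 1 - 0.843095 = 0.156905
as a percentage: 0.156905 * 100 = 15.69%

Space savings = 1 - 16410/19464 = 15.69%


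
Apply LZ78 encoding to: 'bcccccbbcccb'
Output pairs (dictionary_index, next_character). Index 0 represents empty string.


LZ78 encoding steps:
Dictionary: {0: ''}
Step 1: w='' (idx 0), next='b' -> output (0, 'b'), add 'b' as idx 1
Step 2: w='' (idx 0), next='c' -> output (0, 'c'), add 'c' as idx 2
Step 3: w='c' (idx 2), next='c' -> output (2, 'c'), add 'cc' as idx 3
Step 4: w='cc' (idx 3), next='b' -> output (3, 'b'), add 'ccb' as idx 4
Step 5: w='b' (idx 1), next='c' -> output (1, 'c'), add 'bc' as idx 5
Step 6: w='ccb' (idx 4), end of input -> output (4, '')


Encoded: [(0, 'b'), (0, 'c'), (2, 'c'), (3, 'b'), (1, 'c'), (4, '')]


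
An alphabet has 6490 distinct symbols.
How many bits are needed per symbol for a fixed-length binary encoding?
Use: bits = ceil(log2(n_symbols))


log2(6490) = 12.664
Bracket: 2^12 = 4096 < 6490 <= 2^13 = 8192
So ceil(log2(6490)) = 13

bits = ceil(log2(6490)) = ceil(12.664) = 13 bits


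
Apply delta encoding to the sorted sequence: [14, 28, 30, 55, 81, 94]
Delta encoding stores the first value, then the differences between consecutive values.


First value: 14
Deltas:
  28 - 14 = 14
  30 - 28 = 2
  55 - 30 = 25
  81 - 55 = 26
  94 - 81 = 13


Delta encoded: [14, 14, 2, 25, 26, 13]


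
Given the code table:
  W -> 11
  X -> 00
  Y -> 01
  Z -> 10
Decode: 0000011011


Decoding:
00 -> X
00 -> X
01 -> Y
10 -> Z
11 -> W


Result: XXYZW


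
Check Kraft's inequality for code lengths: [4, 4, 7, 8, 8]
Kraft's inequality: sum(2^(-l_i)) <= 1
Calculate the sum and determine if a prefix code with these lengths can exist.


Sum = 2^(-4) + 2^(-4) + 2^(-7) + 2^(-8) + 2^(-8)
    = 0.0625 + 0.0625 + 0.0078125 + 0.00390625 + 0.00390625
    = 36/256 = 0.140625
Since 0.140625 <= 1, Kraft's inequality IS satisfied.
A prefix code with these lengths CAN exist.

Kraft sum = 0.140625. Satisfied.


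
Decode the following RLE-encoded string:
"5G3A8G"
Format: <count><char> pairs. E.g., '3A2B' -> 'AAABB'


Expanding each <count><char> pair:
  5G -> 'GGGGG'
  3A -> 'AAA'
  8G -> 'GGGGGGGG'

Decoded = GGGGGAAAGGGGGGGG


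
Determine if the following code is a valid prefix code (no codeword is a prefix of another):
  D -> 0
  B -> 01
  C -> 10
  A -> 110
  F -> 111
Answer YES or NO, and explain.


Checking each pair (does one codeword prefix another?):
  D='0' vs B='01': prefix -- VIOLATION

NO -- this is NOT a valid prefix code. D (0) is a prefix of B (01).


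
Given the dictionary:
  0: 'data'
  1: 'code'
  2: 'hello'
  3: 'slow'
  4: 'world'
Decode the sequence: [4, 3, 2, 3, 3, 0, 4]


Look up each index in the dictionary:
  4 -> 'world'
  3 -> 'slow'
  2 -> 'hello'
  3 -> 'slow'
  3 -> 'slow'
  0 -> 'data'
  4 -> 'world'

Decoded: "world slow hello slow slow data world"


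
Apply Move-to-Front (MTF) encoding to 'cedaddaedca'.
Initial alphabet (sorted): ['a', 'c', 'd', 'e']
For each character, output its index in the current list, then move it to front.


MTF encoding:
'c': index 1 in ['a', 'c', 'd', 'e'] -> ['c', 'a', 'd', 'e']
'e': index 3 in ['c', 'a', 'd', 'e'] -> ['e', 'c', 'a', 'd']
'd': index 3 in ['e', 'c', 'a', 'd'] -> ['d', 'e', 'c', 'a']
'a': index 3 in ['d', 'e', 'c', 'a'] -> ['a', 'd', 'e', 'c']
'd': index 1 in ['a', 'd', 'e', 'c'] -> ['d', 'a', 'e', 'c']
'd': index 0 in ['d', 'a', 'e', 'c'] -> ['d', 'a', 'e', 'c']
'a': index 1 in ['d', 'a', 'e', 'c'] -> ['a', 'd', 'e', 'c']
'e': index 2 in ['a', 'd', 'e', 'c'] -> ['e', 'a', 'd', 'c']
'd': index 2 in ['e', 'a', 'd', 'c'] -> ['d', 'e', 'a', 'c']
'c': index 3 in ['d', 'e', 'a', 'c'] -> ['c', 'd', 'e', 'a']
'a': index 3 in ['c', 'd', 'e', 'a'] -> ['a', 'c', 'd', 'e']


Output: [1, 3, 3, 3, 1, 0, 1, 2, 2, 3, 3]


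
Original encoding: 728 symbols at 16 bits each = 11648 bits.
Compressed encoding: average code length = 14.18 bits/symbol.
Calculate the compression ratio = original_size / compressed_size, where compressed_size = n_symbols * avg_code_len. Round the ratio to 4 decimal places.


original_size = n_symbols * orig_bits = 728 * 16 = 11648 bits
compressed_size = n_symbols * avg_code_len = 728 * 14.18 = 10323.04 bits
ratio = original_size / compressed_size = 11648 / 10323.04 = 1.1283

Compression ratio = 1.1283


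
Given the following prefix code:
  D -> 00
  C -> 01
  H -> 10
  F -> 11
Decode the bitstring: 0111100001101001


Decoding step by step:
Bits 01 -> C
Bits 11 -> F
Bits 10 -> H
Bits 00 -> D
Bits 01 -> C
Bits 10 -> H
Bits 10 -> H
Bits 01 -> C


Decoded message: CFHDCHHC


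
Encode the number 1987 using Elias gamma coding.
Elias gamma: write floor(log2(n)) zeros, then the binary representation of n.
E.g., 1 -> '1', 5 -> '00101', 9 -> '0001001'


num_bits = floor(log2(1987)) + 1 = 11
leading_zeros = num_bits - 1 = 10
binary(1987) = 11111000011

Elias gamma(1987) = '0000000000' + '11111000011' = 000000000011111000011 (21 bits)


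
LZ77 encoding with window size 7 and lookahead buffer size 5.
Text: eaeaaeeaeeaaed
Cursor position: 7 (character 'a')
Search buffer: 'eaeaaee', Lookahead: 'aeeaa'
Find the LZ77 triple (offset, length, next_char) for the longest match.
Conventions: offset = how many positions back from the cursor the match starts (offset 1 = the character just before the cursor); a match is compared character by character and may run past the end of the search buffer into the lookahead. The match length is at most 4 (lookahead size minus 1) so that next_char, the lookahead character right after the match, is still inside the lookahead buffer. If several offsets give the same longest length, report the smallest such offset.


Try each offset into the search buffer:
  offset=1 (pos 6, char 'e'): match length 0
  offset=2 (pos 5, char 'e'): match length 0
  offset=3 (pos 4, char 'a'): match length 4
  offset=4 (pos 3, char 'a'): match length 1
  offset=5 (pos 2, char 'e'): match length 0
  offset=6 (pos 1, char 'a'): match length 2
  offset=7 (pos 0, char 'e'): match length 0
Longest match has length 4 at offset 3.
next_char = character at position 7 + 4 = 11 -> 'a'

Best match: offset=3, length=4 (matching 'aeea' starting at position 4)
LZ77 triple: (3, 4, 'a')


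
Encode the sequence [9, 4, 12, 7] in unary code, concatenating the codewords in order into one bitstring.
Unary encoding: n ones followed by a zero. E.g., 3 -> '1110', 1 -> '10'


Encode each number as n ones followed by a terminating 0:
  9 -> 1111111110 (10 bits)
  4 -> 11110 (5 bits)
  12 -> 1111111111110 (13 bits)
  7 -> 11111110 (8 bits)
Total length = 10 + 5 + 13 + 8 = 36 bits.

Unary([9, 4, 12, 7]) = 111111111011110111111111111011111110 (36 bits)


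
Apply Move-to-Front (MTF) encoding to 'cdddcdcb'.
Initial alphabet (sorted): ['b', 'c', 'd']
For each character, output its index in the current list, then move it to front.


MTF encoding:
'c': index 1 in ['b', 'c', 'd'] -> ['c', 'b', 'd']
'd': index 2 in ['c', 'b', 'd'] -> ['d', 'c', 'b']
'd': index 0 in ['d', 'c', 'b'] -> ['d', 'c', 'b']
'd': index 0 in ['d', 'c', 'b'] -> ['d', 'c', 'b']
'c': index 1 in ['d', 'c', 'b'] -> ['c', 'd', 'b']
'd': index 1 in ['c', 'd', 'b'] -> ['d', 'c', 'b']
'c': index 1 in ['d', 'c', 'b'] -> ['c', 'd', 'b']
'b': index 2 in ['c', 'd', 'b'] -> ['b', 'c', 'd']


Output: [1, 2, 0, 0, 1, 1, 1, 2]


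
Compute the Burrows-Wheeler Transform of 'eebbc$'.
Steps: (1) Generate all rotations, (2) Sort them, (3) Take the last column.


Rotations (sorted):
  0: $eebbc -> last char: c
  1: bbc$ee -> last char: e
  2: bc$eeb -> last char: b
  3: c$eebb -> last char: b
  4: ebbc$e -> last char: e
  5: eebbc$ -> last char: $


BWT = cebbe$


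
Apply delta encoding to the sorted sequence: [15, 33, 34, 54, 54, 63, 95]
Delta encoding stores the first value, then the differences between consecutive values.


First value: 15
Deltas:
  33 - 15 = 18
  34 - 33 = 1
  54 - 34 = 20
  54 - 54 = 0
  63 - 54 = 9
  95 - 63 = 32


Delta encoded: [15, 18, 1, 20, 0, 9, 32]


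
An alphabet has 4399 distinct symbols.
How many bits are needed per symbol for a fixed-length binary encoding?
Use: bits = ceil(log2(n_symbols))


log2(4399) = 12.103
Bracket: 2^12 = 4096 < 4399 <= 2^13 = 8192
So ceil(log2(4399)) = 13

bits = ceil(log2(4399)) = ceil(12.103) = 13 bits


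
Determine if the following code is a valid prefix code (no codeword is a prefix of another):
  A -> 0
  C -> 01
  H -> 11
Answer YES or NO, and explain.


Checking each pair (does one codeword prefix another?):
  A='0' vs C='01': prefix -- VIOLATION

NO -- this is NOT a valid prefix code. A (0) is a prefix of C (01).


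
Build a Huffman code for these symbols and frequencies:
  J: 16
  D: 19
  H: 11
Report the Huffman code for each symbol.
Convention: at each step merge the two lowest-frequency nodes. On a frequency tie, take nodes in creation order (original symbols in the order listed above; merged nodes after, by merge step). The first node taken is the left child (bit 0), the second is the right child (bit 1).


Huffman tree construction:
Step 1: Merge H(11) + J(16) = 27
Step 2: Merge D(19) + (H+J)(27) = 46
Read each symbol's code off the tree from the root (left child = 0, right child = 1).

Codes:
  J: 11 (length 2)
  D: 0 (length 1)
  H: 10 (length 2)
Average code length: 73/46 = 1.5870 bits/symbol


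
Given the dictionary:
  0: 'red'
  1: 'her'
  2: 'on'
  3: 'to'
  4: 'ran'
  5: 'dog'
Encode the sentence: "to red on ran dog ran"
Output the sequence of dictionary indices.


Look up each word in the dictionary:
  'to' -> 3
  'red' -> 0
  'on' -> 2
  'ran' -> 4
  'dog' -> 5
  'ran' -> 4

Encoded: [3, 0, 2, 4, 5, 4]


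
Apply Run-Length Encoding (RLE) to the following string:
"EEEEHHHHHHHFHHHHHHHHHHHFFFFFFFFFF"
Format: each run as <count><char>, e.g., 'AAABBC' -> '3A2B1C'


Scanning runs left to right:
  i=0: run of 'E' x 4 -> '4E'
  i=4: run of 'H' x 7 -> '7H'
  i=11: run of 'F' x 1 -> '1F'
  i=12: run of 'H' x 11 -> '11H'
  i=23: run of 'F' x 10 -> '10F'

RLE = 4E7H1F11H10F


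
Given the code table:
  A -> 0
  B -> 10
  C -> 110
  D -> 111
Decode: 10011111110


Decoding:
10 -> B
0 -> A
111 -> D
111 -> D
10 -> B


Result: BADDB


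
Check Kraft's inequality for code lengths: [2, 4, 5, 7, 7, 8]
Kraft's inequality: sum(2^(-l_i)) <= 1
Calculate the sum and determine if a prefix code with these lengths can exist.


Sum = 2^(-2) + 2^(-4) + 2^(-5) + 2^(-7) + 2^(-7) + 2^(-8)
    = 0.25 + 0.0625 + 0.03125 + 0.0078125 + 0.0078125 + 0.00390625
    = 93/256 = 0.36328125
Since 0.36328125 <= 1, Kraft's inequality IS satisfied.
A prefix code with these lengths CAN exist.

Kraft sum = 0.36328125. Satisfied.


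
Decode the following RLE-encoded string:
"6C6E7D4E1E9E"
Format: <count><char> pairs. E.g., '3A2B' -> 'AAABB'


Expanding each <count><char> pair:
  6C -> 'CCCCCC'
  6E -> 'EEEEEE'
  7D -> 'DDDDDDD'
  4E -> 'EEEE'
  1E -> 'E'
  9E -> 'EEEEEEEEE'

Decoded = CCCCCCEEEEEEDDDDDDDEEEEEEEEEEEEEE


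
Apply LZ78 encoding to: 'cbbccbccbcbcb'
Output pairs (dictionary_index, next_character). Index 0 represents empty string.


LZ78 encoding steps:
Dictionary: {0: ''}
Step 1: w='' (idx 0), next='c' -> output (0, 'c'), add 'c' as idx 1
Step 2: w='' (idx 0), next='b' -> output (0, 'b'), add 'b' as idx 2
Step 3: w='b' (idx 2), next='c' -> output (2, 'c'), add 'bc' as idx 3
Step 4: w='c' (idx 1), next='b' -> output (1, 'b'), add 'cb' as idx 4
Step 5: w='c' (idx 1), next='c' -> output (1, 'c'), add 'cc' as idx 5
Step 6: w='bc' (idx 3), next='b' -> output (3, 'b'), add 'bcb' as idx 6
Step 7: w='cb' (idx 4), end of input -> output (4, '')


Encoded: [(0, 'c'), (0, 'b'), (2, 'c'), (1, 'b'), (1, 'c'), (3, 'b'), (4, '')]


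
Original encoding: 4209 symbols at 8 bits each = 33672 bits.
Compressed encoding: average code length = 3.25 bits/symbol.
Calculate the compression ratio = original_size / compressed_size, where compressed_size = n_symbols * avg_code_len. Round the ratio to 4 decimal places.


original_size = n_symbols * orig_bits = 4209 * 8 = 33672 bits
compressed_size = n_symbols * avg_code_len = 4209 * 3.25 = 13679.25 bits
ratio = original_size / compressed_size = 33672 / 13679.25 = 2.4615

Compression ratio = 2.4615


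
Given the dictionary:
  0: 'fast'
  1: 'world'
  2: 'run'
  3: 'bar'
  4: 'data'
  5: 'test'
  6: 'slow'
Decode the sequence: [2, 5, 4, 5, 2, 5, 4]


Look up each index in the dictionary:
  2 -> 'run'
  5 -> 'test'
  4 -> 'data'
  5 -> 'test'
  2 -> 'run'
  5 -> 'test'
  4 -> 'data'

Decoded: "run test data test run test data"


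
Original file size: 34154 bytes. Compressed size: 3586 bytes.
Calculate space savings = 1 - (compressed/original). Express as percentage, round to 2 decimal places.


ratio = compressed/original = 3586/34154 = 0.104995
savings = 1 - ratio = 1 - 0.104995 = 0.895005
as a percentage: 0.895005 * 100 = 89.5%

Space savings = 1 - 3586/34154 = 89.5%


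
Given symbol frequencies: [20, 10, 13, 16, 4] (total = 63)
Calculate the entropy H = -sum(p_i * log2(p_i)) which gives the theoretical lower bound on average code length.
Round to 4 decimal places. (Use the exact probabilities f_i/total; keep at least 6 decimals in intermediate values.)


Per-symbol terms -p_i * log2(p_i) with p_i = f_i/63:
  p = 20/63 = 0.317460: log2(p) = -1.655352, -p*log2(p) = 0.525509
  p = 10/63 = 0.158730: log2(p) = -2.655352, -p*log2(p) = 0.421484
  p = 13/63 = 0.206349: log2(p) = -2.276840, -p*log2(p) = 0.469824
  p = 16/63 = 0.253968: log2(p) = -1.977280, -p*log2(p) = 0.502166
  p = 4/63 = 0.063492: log2(p) = -3.977280, -p*log2(p) = 0.252526
H = 0.525509 + 0.421484 + 0.469824 + 0.502166 + 0.252526 = 2.171509

H = 2.1715 bits/symbol


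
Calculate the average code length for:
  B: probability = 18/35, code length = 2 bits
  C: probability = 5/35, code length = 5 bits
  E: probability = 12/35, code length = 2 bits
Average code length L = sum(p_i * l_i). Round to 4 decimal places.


Weighted contributions p_i * l_i:
  B: (18/35) * 2 = 36/35
  C: (5/35) * 5 = 25/35
  E: (12/35) * 2 = 24/35
Sum = (36 + 25 + 24)/35 = 85/35

L = 85/35 = 2.4286 bits/symbol


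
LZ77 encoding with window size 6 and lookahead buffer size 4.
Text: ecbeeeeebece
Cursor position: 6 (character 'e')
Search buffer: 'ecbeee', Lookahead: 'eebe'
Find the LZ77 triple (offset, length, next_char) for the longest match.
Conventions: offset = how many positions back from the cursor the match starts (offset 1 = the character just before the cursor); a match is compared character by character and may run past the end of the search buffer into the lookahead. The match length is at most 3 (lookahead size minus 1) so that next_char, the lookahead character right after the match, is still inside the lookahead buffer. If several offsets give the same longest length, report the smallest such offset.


Try each offset into the search buffer:
  offset=1 (pos 5, char 'e'): match length 2
  offset=2 (pos 4, char 'e'): match length 2
  offset=3 (pos 3, char 'e'): match length 2
  offset=4 (pos 2, char 'b'): match length 0
  offset=5 (pos 1, char 'c'): match length 0
  offset=6 (pos 0, char 'e'): match length 1
Longest match has length 2, found at offsets 1, 2, 3; take the smallest, offset 1.
next_char = character at position 6 + 2 = 8 -> 'b'

Best match: offset=1, length=2 (matching 'ee' starting at position 5)
LZ77 triple: (1, 2, 'b')


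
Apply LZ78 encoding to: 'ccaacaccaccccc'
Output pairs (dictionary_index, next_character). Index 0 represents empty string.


LZ78 encoding steps:
Dictionary: {0: ''}
Step 1: w='' (idx 0), next='c' -> output (0, 'c'), add 'c' as idx 1
Step 2: w='c' (idx 1), next='a' -> output (1, 'a'), add 'ca' as idx 2
Step 3: w='' (idx 0), next='a' -> output (0, 'a'), add 'a' as idx 3
Step 4: w='ca' (idx 2), next='c' -> output (2, 'c'), add 'cac' as idx 4
Step 5: w='cac' (idx 4), next='c' -> output (4, 'c'), add 'cacc' as idx 5
Step 6: w='c' (idx 1), next='c' -> output (1, 'c'), add 'cc' as idx 6
Step 7: w='c' (idx 1), end of input -> output (1, '')


Encoded: [(0, 'c'), (1, 'a'), (0, 'a'), (2, 'c'), (4, 'c'), (1, 'c'), (1, '')]


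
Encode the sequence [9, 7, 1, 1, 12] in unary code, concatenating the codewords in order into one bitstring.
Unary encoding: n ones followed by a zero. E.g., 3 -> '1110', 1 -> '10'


Encode each number as n ones followed by a terminating 0:
  9 -> 1111111110 (10 bits)
  7 -> 11111110 (8 bits)
  1 -> 10 (2 bits)
  1 -> 10 (2 bits)
  12 -> 1111111111110 (13 bits)
Total length = 10 + 8 + 2 + 2 + 13 = 35 bits.

Unary([9, 7, 1, 1, 12]) = 11111111101111111010101111111111110 (35 bits)


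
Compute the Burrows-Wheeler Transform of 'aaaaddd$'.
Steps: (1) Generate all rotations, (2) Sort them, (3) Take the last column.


Rotations (sorted):
  0: $aaaaddd -> last char: d
  1: aaaaddd$ -> last char: $
  2: aaaddd$a -> last char: a
  3: aaddd$aa -> last char: a
  4: addd$aaa -> last char: a
  5: d$aaaadd -> last char: d
  6: dd$aaaad -> last char: d
  7: ddd$aaaa -> last char: a


BWT = d$aaadda


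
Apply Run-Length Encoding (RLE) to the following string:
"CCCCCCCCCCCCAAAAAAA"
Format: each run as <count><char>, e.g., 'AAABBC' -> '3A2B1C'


Scanning runs left to right:
  i=0: run of 'C' x 12 -> '12C'
  i=12: run of 'A' x 7 -> '7A'

RLE = 12C7A


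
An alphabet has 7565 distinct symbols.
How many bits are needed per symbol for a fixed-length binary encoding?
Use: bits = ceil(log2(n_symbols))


log2(7565) = 12.8851
Bracket: 2^12 = 4096 < 7565 <= 2^13 = 8192
So ceil(log2(7565)) = 13

bits = ceil(log2(7565)) = ceil(12.8851) = 13 bits


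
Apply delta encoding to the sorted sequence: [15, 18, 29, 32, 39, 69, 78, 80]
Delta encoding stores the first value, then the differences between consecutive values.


First value: 15
Deltas:
  18 - 15 = 3
  29 - 18 = 11
  32 - 29 = 3
  39 - 32 = 7
  69 - 39 = 30
  78 - 69 = 9
  80 - 78 = 2


Delta encoded: [15, 3, 11, 3, 7, 30, 9, 2]


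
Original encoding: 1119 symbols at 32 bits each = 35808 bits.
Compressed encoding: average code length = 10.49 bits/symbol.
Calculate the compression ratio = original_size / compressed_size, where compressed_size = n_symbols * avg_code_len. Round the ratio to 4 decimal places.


original_size = n_symbols * orig_bits = 1119 * 32 = 35808 bits
compressed_size = n_symbols * avg_code_len = 1119 * 10.49 = 11738.31 bits
ratio = original_size / compressed_size = 35808 / 11738.31 = 3.0505

Compression ratio = 3.0505


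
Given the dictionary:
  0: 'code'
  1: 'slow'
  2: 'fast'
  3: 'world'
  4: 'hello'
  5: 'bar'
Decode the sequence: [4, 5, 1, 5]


Look up each index in the dictionary:
  4 -> 'hello'
  5 -> 'bar'
  1 -> 'slow'
  5 -> 'bar'

Decoded: "hello bar slow bar"


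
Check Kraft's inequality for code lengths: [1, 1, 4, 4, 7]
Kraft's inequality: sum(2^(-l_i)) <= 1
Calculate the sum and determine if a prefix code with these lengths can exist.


Sum = 2^(-1) + 2^(-1) + 2^(-4) + 2^(-4) + 2^(-7)
    = 0.5 + 0.5 + 0.0625 + 0.0625 + 0.0078125
    = 145/128 = 1.1328125
Since 1.1328125 > 1, Kraft's inequality is NOT satisfied.
A prefix code with these lengths CANNOT exist.

Kraft sum = 1.1328125. Not satisfied.


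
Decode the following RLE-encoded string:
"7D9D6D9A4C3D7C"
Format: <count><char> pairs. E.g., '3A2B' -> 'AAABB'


Expanding each <count><char> pair:
  7D -> 'DDDDDDD'
  9D -> 'DDDDDDDDD'
  6D -> 'DDDDDD'
  9A -> 'AAAAAAAAA'
  4C -> 'CCCC'
  3D -> 'DDD'
  7C -> 'CCCCCCC'

Decoded = DDDDDDDDDDDDDDDDDDDDDDAAAAAAAAACCCCDDDCCCCCCC


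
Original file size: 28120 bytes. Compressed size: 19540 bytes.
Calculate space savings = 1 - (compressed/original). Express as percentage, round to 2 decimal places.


ratio = compressed/original = 19540/28120 = 0.694879
savings = 1 - ratio = 1 - 0.694879 = 0.305121
as a percentage: 0.305121 * 100 = 30.51%

Space savings = 1 - 19540/28120 = 30.51%


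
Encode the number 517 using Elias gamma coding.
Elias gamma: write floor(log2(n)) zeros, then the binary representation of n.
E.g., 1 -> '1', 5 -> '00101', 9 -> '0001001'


num_bits = floor(log2(517)) + 1 = 10
leading_zeros = num_bits - 1 = 9
binary(517) = 1000000101

Elias gamma(517) = '000000000' + '1000000101' = 0000000001000000101 (19 bits)


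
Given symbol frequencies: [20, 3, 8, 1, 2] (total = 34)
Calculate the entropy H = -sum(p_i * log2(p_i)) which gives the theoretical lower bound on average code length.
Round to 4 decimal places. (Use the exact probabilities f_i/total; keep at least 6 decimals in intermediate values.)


Per-symbol terms -p_i * log2(p_i) with p_i = f_i/34:
  p = 20/34 = 0.588235: log2(p) = -0.765535, -p*log2(p) = 0.450315
  p = 3/34 = 0.088235: log2(p) = -3.502500, -p*log2(p) = 0.309044
  p = 8/34 = 0.235294: log2(p) = -2.087463, -p*log2(p) = 0.491168
  p = 1/34 = 0.029412: log2(p) = -5.087463, -p*log2(p) = 0.149631
  p = 2/34 = 0.058824: log2(p) = -4.087463, -p*log2(p) = 0.240439
H = 0.450315 + 0.309044 + 0.491168 + 0.149631 + 0.240439 = 1.640597

H = 1.6406 bits/symbol


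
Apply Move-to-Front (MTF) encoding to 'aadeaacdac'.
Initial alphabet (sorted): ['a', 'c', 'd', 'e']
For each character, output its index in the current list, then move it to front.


MTF encoding:
'a': index 0 in ['a', 'c', 'd', 'e'] -> ['a', 'c', 'd', 'e']
'a': index 0 in ['a', 'c', 'd', 'e'] -> ['a', 'c', 'd', 'e']
'd': index 2 in ['a', 'c', 'd', 'e'] -> ['d', 'a', 'c', 'e']
'e': index 3 in ['d', 'a', 'c', 'e'] -> ['e', 'd', 'a', 'c']
'a': index 2 in ['e', 'd', 'a', 'c'] -> ['a', 'e', 'd', 'c']
'a': index 0 in ['a', 'e', 'd', 'c'] -> ['a', 'e', 'd', 'c']
'c': index 3 in ['a', 'e', 'd', 'c'] -> ['c', 'a', 'e', 'd']
'd': index 3 in ['c', 'a', 'e', 'd'] -> ['d', 'c', 'a', 'e']
'a': index 2 in ['d', 'c', 'a', 'e'] -> ['a', 'd', 'c', 'e']
'c': index 2 in ['a', 'd', 'c', 'e'] -> ['c', 'a', 'd', 'e']


Output: [0, 0, 2, 3, 2, 0, 3, 3, 2, 2]


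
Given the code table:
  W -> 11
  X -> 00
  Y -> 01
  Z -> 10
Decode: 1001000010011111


Decoding:
10 -> Z
01 -> Y
00 -> X
00 -> X
10 -> Z
01 -> Y
11 -> W
11 -> W


Result: ZYXXZYWW


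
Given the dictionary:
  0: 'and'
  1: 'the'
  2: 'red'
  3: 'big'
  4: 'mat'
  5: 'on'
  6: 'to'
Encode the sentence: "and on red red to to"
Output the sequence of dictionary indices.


Look up each word in the dictionary:
  'and' -> 0
  'on' -> 5
  'red' -> 2
  'red' -> 2
  'to' -> 6
  'to' -> 6

Encoded: [0, 5, 2, 2, 6, 6]


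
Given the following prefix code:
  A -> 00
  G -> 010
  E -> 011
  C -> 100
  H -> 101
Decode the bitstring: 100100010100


Decoding step by step:
Bits 100 -> C
Bits 100 -> C
Bits 010 -> G
Bits 100 -> C


Decoded message: CCGC


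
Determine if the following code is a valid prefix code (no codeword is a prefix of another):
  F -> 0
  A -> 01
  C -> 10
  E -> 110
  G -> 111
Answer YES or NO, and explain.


Checking each pair (does one codeword prefix another?):
  F='0' vs A='01': prefix -- VIOLATION

NO -- this is NOT a valid prefix code. F (0) is a prefix of A (01).


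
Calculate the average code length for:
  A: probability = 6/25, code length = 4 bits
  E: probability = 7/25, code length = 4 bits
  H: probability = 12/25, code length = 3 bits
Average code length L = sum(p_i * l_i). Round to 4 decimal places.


Weighted contributions p_i * l_i:
  A: (6/25) * 4 = 24/25
  E: (7/25) * 4 = 28/25
  H: (12/25) * 3 = 36/25
Sum = (24 + 28 + 36)/25 = 88/25

L = 88/25 = 3.5200 bits/symbol


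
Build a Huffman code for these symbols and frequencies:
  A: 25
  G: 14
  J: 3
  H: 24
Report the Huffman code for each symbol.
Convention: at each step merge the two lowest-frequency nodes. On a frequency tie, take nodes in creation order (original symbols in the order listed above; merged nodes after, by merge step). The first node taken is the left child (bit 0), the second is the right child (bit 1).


Huffman tree construction:
Step 1: Merge J(3) + G(14) = 17
Step 2: Merge (J+G)(17) + H(24) = 41
Step 3: Merge A(25) + ((J+G)+H)(41) = 66
Read each symbol's code off the tree from the root (left child = 0, right child = 1).

Codes:
  A: 0 (length 1)
  G: 101 (length 3)
  J: 100 (length 3)
  H: 11 (length 2)
Average code length: 124/66 = 1.8788 bits/symbol


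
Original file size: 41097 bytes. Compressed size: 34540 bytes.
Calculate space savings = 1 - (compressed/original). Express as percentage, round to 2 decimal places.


ratio = compressed/original = 34540/41097 = 0.840451
savings = 1 - ratio = 1 - 0.840451 = 0.159549
as a percentage: 0.159549 * 100 = 15.95%

Space savings = 1 - 34540/41097 = 15.95%


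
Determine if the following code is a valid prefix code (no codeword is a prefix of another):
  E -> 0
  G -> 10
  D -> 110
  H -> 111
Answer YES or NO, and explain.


Checking each pair (does one codeword prefix another?):
  E='0' vs G='10': no prefix
  E='0' vs D='110': no prefix
  E='0' vs H='111': no prefix
  G='10' vs E='0': no prefix
  G='10' vs D='110': no prefix
  G='10' vs H='111': no prefix
  D='110' vs E='0': no prefix
  D='110' vs G='10': no prefix
  D='110' vs H='111': no prefix
  H='111' vs E='0': no prefix
  H='111' vs G='10': no prefix
  H='111' vs D='110': no prefix
No violation found over all pairs.

YES -- this is a valid prefix code. No codeword is a prefix of any other codeword.


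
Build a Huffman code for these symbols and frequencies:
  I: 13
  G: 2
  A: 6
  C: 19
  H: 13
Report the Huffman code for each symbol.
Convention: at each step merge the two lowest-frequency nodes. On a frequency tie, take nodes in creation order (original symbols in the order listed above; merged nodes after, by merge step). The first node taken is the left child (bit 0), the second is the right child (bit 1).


Huffman tree construction:
Step 1: Merge G(2) + A(6) = 8
Step 2: Merge (G+A)(8) + I(13) = 21
Step 3: Merge H(13) + C(19) = 32
Step 4: Merge ((G+A)+I)(21) + (H+C)(32) = 53
Read each symbol's code off the tree from the root (left child = 0, right child = 1).

Codes:
  I: 01 (length 2)
  G: 000 (length 3)
  A: 001 (length 3)
  C: 11 (length 2)
  H: 10 (length 2)
Average code length: 114/53 = 2.1509 bits/symbol


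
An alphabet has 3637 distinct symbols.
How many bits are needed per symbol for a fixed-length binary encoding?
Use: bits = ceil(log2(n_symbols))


log2(3637) = 11.8285
Bracket: 2^11 = 2048 < 3637 <= 2^12 = 4096
So ceil(log2(3637)) = 12

bits = ceil(log2(3637)) = ceil(11.8285) = 12 bits


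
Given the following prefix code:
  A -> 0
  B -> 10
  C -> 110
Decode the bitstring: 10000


Decoding step by step:
Bits 10 -> B
Bits 0 -> A
Bits 0 -> A
Bits 0 -> A


Decoded message: BAAA


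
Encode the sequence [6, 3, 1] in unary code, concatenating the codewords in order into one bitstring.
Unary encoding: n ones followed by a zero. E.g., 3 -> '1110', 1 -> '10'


Encode each number as n ones followed by a terminating 0:
  6 -> 1111110 (7 bits)
  3 -> 1110 (4 bits)
  1 -> 10 (2 bits)
Total length = 7 + 4 + 2 = 13 bits.

Unary([6, 3, 1]) = 1111110111010 (13 bits)


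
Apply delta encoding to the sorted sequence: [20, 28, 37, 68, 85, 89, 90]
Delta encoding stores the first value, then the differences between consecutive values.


First value: 20
Deltas:
  28 - 20 = 8
  37 - 28 = 9
  68 - 37 = 31
  85 - 68 = 17
  89 - 85 = 4
  90 - 89 = 1


Delta encoded: [20, 8, 9, 31, 17, 4, 1]


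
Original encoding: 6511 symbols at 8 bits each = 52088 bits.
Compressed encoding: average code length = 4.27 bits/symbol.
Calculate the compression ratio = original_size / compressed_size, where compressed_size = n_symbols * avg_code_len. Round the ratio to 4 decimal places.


original_size = n_symbols * orig_bits = 6511 * 8 = 52088 bits
compressed_size = n_symbols * avg_code_len = 6511 * 4.27 = 27801.97 bits
ratio = original_size / compressed_size = 52088 / 27801.97 = 1.8735

Compression ratio = 1.8735


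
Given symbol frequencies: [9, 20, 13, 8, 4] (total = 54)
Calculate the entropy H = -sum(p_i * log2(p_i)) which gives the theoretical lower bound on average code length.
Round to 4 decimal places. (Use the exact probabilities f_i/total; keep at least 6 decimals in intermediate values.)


Per-symbol terms -p_i * log2(p_i) with p_i = f_i/54:
  p = 9/54 = 0.166667: log2(p) = -2.584963, -p*log2(p) = 0.430827
  p = 20/54 = 0.370370: log2(p) = -1.432959, -p*log2(p) = 0.530726
  p = 13/54 = 0.240741: log2(p) = -2.054448, -p*log2(p) = 0.494589
  p = 8/54 = 0.148148: log2(p) = -2.754888, -p*log2(p) = 0.408131
  p = 4/54 = 0.074074: log2(p) = -3.754888, -p*log2(p) = 0.278140
H = 0.430827 + 0.530726 + 0.494589 + 0.408131 + 0.278140 = 2.142413

H = 2.1424 bits/symbol


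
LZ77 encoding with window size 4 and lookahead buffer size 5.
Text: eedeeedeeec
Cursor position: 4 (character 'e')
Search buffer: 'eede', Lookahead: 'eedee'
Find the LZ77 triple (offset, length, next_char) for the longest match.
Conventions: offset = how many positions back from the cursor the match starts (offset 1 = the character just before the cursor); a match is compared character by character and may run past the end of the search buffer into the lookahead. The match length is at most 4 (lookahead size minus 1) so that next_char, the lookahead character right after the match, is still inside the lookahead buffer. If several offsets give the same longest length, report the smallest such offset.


Try each offset into the search buffer:
  offset=1 (pos 3, char 'e'): match length 2
  offset=2 (pos 2, char 'd'): match length 0
  offset=3 (pos 1, char 'e'): match length 1
  offset=4 (pos 0, char 'e'): match length 4
Longest match has length 4 at offset 4.
next_char = character at position 4 + 4 = 8 -> 'e'

Best match: offset=4, length=4 (matching 'eede' starting at position 0)
LZ77 triple: (4, 4, 'e')


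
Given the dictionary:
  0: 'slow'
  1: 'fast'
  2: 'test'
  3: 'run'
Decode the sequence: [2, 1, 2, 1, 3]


Look up each index in the dictionary:
  2 -> 'test'
  1 -> 'fast'
  2 -> 'test'
  1 -> 'fast'
  3 -> 'run'

Decoded: "test fast test fast run"


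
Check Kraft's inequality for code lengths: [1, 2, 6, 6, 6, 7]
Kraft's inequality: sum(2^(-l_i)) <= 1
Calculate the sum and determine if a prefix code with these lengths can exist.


Sum = 2^(-1) + 2^(-2) + 2^(-6) + 2^(-6) + 2^(-6) + 2^(-7)
    = 0.5 + 0.25 + 0.015625 + 0.015625 + 0.015625 + 0.0078125
    = 103/128 = 0.8046875
Since 0.8046875 <= 1, Kraft's inequality IS satisfied.
A prefix code with these lengths CAN exist.

Kraft sum = 0.8046875. Satisfied.


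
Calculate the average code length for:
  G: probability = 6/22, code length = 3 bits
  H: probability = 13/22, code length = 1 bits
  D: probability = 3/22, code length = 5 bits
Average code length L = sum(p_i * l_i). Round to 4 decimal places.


Weighted contributions p_i * l_i:
  G: (6/22) * 3 = 18/22
  H: (13/22) * 1 = 13/22
  D: (3/22) * 5 = 15/22
Sum = (18 + 13 + 15)/22 = 46/22

L = 46/22 = 2.0909 bits/symbol


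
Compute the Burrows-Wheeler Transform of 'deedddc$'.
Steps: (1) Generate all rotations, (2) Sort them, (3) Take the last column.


Rotations (sorted):
  0: $deedddc -> last char: c
  1: c$deeddd -> last char: d
  2: dc$deedd -> last char: d
  3: ddc$deed -> last char: d
  4: dddc$dee -> last char: e
  5: deedddc$ -> last char: $
  6: edddc$de -> last char: e
  7: eedddc$d -> last char: d


BWT = cddde$ed


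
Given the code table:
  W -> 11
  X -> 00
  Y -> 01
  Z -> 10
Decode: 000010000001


Decoding:
00 -> X
00 -> X
10 -> Z
00 -> X
00 -> X
01 -> Y


Result: XXZXXY


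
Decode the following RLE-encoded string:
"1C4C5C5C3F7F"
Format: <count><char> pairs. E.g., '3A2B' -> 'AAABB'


Expanding each <count><char> pair:
  1C -> 'C'
  4C -> 'CCCC'
  5C -> 'CCCCC'
  5C -> 'CCCCC'
  3F -> 'FFF'
  7F -> 'FFFFFFF'

Decoded = CCCCCCCCCCCCCCCFFFFFFFFFF


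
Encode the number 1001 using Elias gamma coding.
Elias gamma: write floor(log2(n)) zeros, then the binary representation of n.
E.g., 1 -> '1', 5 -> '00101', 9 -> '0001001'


num_bits = floor(log2(1001)) + 1 = 10
leading_zeros = num_bits - 1 = 9
binary(1001) = 1111101001

Elias gamma(1001) = '000000000' + '1111101001' = 0000000001111101001 (19 bits)


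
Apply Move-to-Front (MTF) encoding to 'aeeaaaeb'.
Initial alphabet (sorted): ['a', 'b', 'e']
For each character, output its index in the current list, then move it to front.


MTF encoding:
'a': index 0 in ['a', 'b', 'e'] -> ['a', 'b', 'e']
'e': index 2 in ['a', 'b', 'e'] -> ['e', 'a', 'b']
'e': index 0 in ['e', 'a', 'b'] -> ['e', 'a', 'b']
'a': index 1 in ['e', 'a', 'b'] -> ['a', 'e', 'b']
'a': index 0 in ['a', 'e', 'b'] -> ['a', 'e', 'b']
'a': index 0 in ['a', 'e', 'b'] -> ['a', 'e', 'b']
'e': index 1 in ['a', 'e', 'b'] -> ['e', 'a', 'b']
'b': index 2 in ['e', 'a', 'b'] -> ['b', 'e', 'a']


Output: [0, 2, 0, 1, 0, 0, 1, 2]


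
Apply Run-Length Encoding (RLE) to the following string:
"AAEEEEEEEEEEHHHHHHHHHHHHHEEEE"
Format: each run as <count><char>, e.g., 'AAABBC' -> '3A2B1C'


Scanning runs left to right:
  i=0: run of 'A' x 2 -> '2A'
  i=2: run of 'E' x 10 -> '10E'
  i=12: run of 'H' x 13 -> '13H'
  i=25: run of 'E' x 4 -> '4E'

RLE = 2A10E13H4E


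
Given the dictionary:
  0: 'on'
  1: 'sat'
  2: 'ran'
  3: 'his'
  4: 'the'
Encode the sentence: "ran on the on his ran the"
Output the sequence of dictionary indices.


Look up each word in the dictionary:
  'ran' -> 2
  'on' -> 0
  'the' -> 4
  'on' -> 0
  'his' -> 3
  'ran' -> 2
  'the' -> 4

Encoded: [2, 0, 4, 0, 3, 2, 4]


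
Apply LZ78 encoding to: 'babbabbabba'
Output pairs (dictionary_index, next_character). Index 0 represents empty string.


LZ78 encoding steps:
Dictionary: {0: ''}
Step 1: w='' (idx 0), next='b' -> output (0, 'b'), add 'b' as idx 1
Step 2: w='' (idx 0), next='a' -> output (0, 'a'), add 'a' as idx 2
Step 3: w='b' (idx 1), next='b' -> output (1, 'b'), add 'bb' as idx 3
Step 4: w='a' (idx 2), next='b' -> output (2, 'b'), add 'ab' as idx 4
Step 5: w='b' (idx 1), next='a' -> output (1, 'a'), add 'ba' as idx 5
Step 6: w='bb' (idx 3), next='a' -> output (3, 'a'), add 'bba' as idx 6


Encoded: [(0, 'b'), (0, 'a'), (1, 'b'), (2, 'b'), (1, 'a'), (3, 'a')]


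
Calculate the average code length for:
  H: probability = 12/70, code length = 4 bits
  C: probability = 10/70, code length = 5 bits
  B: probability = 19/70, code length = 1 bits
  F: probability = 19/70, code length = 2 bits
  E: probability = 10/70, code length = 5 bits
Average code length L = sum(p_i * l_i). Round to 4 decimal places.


Weighted contributions p_i * l_i:
  H: (12/70) * 4 = 48/70
  C: (10/70) * 5 = 50/70
  B: (19/70) * 1 = 19/70
  F: (19/70) * 2 = 38/70
  E: (10/70) * 5 = 50/70
Sum = (48 + 50 + 19 + 38 + 50)/70 = 205/70

L = 205/70 = 2.9286 bits/symbol
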